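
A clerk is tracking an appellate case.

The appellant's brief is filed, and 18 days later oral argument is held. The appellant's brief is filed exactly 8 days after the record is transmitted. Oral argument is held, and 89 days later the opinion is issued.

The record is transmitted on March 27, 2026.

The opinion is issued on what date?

July 20, 2026

The record is transmitted: Mar 27, 2026.
The appellant's brief is filed: Mar 27, 2026 + 8 days = Apr 4, 2026.
Oral argument is held: Apr 4, 2026 + 18 days = Apr 22, 2026.
The opinion is issued: Apr 22, 2026 + 89 days = Jul 20, 2026.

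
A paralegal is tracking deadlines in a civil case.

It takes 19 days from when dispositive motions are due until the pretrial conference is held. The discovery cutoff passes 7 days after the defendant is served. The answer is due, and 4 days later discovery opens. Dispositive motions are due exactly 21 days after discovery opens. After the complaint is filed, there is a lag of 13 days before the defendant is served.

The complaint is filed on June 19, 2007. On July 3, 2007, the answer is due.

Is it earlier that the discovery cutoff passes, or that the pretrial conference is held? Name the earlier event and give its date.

The discovery cutoff passes — July 9, 2007

The complaint is filed: Jun 19, 2007.
The defendant is served: Jun 19, 2007 + 13 days = Jul 2, 2007.
The discovery cutoff passes: Jul 2, 2007 + 7 days = Jul 9, 2007.
The answer is due: Jul 3, 2007.
Discovery opens: Jul 3, 2007 + 4 days = Jul 7, 2007.
Dispositive motions are due: Jul 7, 2007 + 21 days = Jul 28, 2007.
The pretrial conference is held: Jul 28, 2007 + 19 days = Aug 16, 2007.
Comparing: the discovery cutoff passes on Jul 9, 2007 vs the pretrial conference is held on Aug 16, 2007. Earlier: the discovery cutoff passes.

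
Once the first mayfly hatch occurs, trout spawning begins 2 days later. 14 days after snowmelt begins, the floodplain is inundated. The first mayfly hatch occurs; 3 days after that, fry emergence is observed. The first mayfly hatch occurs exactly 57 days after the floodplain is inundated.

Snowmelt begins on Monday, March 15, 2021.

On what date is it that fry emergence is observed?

Friday, May 28, 2021

Snowmelt begins: Mar 15, 2021.
The floodplain is inundated: Mar 15, 2021 + 14 days = Mar 29, 2021.
The first mayfly hatch occurs: Mar 29, 2021 + 57 days = May 25, 2021.
Fry emergence is observed: May 25, 2021 + 3 days = May 28, 2021.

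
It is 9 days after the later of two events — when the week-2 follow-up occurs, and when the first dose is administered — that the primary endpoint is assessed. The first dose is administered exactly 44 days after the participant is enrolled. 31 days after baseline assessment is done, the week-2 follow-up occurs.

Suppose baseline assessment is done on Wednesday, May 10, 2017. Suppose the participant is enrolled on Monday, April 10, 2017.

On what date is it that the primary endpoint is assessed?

Baseline assessment is done: May 10, 2017.
The week-2 follow-up occurs: May 10, 2017 + 31 days = Jun 10, 2017.
The participant is enrolled: Apr 10, 2017.
The first dose is administered: Apr 10, 2017 + 44 days = May 24, 2017.
Both prerequisites met — the week-2 follow-up occurs (Jun 10, 2017), the first dose is administered (May 24, 2017); the later is Jun 10, 2017.
The primary endpoint is assessed: Jun 10, 2017 + 9 days = Jun 19, 2017.

Monday, June 19, 2017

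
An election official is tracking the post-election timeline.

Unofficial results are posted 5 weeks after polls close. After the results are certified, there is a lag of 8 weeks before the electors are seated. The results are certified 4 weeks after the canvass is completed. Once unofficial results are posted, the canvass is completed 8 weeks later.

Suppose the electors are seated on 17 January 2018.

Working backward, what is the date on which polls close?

The electors are seated: Jan 17, 2018.
The results are certified: Jan 17, 2018 − 8 weeks = Nov 22, 2017.
The canvass is completed: Nov 22, 2017 − 4 weeks = Oct 25, 2017.
Unofficial results are posted: Oct 25, 2017 − 8 weeks = Aug 30, 2017.
Polls close: Aug 30, 2017 − 5 weeks = Jul 26, 2017.

26 July 2017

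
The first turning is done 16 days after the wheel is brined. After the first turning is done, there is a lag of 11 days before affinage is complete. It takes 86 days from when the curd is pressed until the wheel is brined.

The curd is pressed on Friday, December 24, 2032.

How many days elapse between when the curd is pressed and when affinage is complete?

113 days

Causal path: the curd is pressed → the wheel is brined → the first turning is done → affinage is complete.
Total delay along the path: 86 + 16 + 11 = 113 days.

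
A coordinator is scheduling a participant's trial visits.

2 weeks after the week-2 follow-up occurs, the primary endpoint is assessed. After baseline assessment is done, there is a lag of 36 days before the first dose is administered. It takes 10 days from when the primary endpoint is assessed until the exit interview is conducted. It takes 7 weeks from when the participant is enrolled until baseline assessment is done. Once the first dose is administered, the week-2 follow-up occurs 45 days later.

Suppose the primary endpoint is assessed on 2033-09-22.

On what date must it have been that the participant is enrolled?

2033-05-01

The primary endpoint is assessed: Sep 22, 2033.
The week-2 follow-up occurs: Sep 22, 2033 − 2 weeks = Sep 8, 2033.
The first dose is administered: Sep 8, 2033 − 45 days = Jul 25, 2033.
Baseline assessment is done: Jul 25, 2033 − 36 days = Jun 19, 2033.
The participant is enrolled: Jun 19, 2033 − 7 weeks = May 1, 2033.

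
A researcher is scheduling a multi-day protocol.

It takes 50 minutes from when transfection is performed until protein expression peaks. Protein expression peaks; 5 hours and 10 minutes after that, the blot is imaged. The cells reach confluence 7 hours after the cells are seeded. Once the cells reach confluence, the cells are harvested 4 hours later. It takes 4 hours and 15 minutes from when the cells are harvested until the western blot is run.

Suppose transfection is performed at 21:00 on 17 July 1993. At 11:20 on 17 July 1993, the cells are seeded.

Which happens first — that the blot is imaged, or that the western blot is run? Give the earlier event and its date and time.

Transfection is performed: 21:00 Jul 17, 1993.
Protein expression peaks: 21:00 Jul 17, 1993 + 50m = 21:50 Jul 17, 1993.
The blot is imaged: 21:50 Jul 17, 1993 + 5h10m = 03:00 Jul 18, 1993.
The cells are seeded: 11:20 Jul 17, 1993.
The cells reach confluence: 11:20 Jul 17, 1993 + 7h = 18:20 Jul 17, 1993.
The cells are harvested: 18:20 Jul 17, 1993 + 4h = 22:20 Jul 17, 1993.
The western blot is run: 22:20 Jul 17, 1993 + 4h15m = 02:35 Jul 18, 1993.
Comparing: the blot is imaged at 03:00 Jul 18, 1993 vs the western blot is run at 02:35 Jul 18, 1993. Earlier: the western blot is run.

The western blot is run — 02:35 on 18 July 1993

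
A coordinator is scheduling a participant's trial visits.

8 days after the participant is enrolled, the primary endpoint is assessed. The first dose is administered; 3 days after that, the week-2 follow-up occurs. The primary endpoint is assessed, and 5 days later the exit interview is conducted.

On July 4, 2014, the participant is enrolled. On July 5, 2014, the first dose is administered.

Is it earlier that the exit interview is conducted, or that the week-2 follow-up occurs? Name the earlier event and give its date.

The week-2 follow-up occurs — July 8, 2014

The participant is enrolled: Jul 4, 2014.
The primary endpoint is assessed: Jul 4, 2014 + 8 days = Jul 12, 2014.
The exit interview is conducted: Jul 12, 2014 + 5 days = Jul 17, 2014.
The first dose is administered: Jul 5, 2014.
The week-2 follow-up occurs: Jul 5, 2014 + 3 days = Jul 8, 2014.
Comparing: the exit interview is conducted on Jul 17, 2014 vs the week-2 follow-up occurs on Jul 8, 2014. Earlier: the week-2 follow-up occurs.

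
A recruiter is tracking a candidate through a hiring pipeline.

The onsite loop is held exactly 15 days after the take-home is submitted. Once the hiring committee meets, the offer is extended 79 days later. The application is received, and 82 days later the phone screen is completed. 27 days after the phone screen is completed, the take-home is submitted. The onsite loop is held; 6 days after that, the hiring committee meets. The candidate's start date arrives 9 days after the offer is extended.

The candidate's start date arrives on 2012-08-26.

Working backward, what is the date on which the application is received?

The candidate's start date arrives: Aug 26, 2012.
The offer is extended: Aug 26, 2012 − 9 days = Aug 17, 2012.
The hiring committee meets: Aug 17, 2012 − 79 days = May 30, 2012.
The onsite loop is held: May 30, 2012 − 6 days = May 24, 2012.
The take-home is submitted: May 24, 2012 − 15 days = May 9, 2012.
The phone screen is completed: May 9, 2012 − 27 days = Apr 12, 2012.
The application is received: Apr 12, 2012 − 82 days = Jan 21, 2012.

2012-01-21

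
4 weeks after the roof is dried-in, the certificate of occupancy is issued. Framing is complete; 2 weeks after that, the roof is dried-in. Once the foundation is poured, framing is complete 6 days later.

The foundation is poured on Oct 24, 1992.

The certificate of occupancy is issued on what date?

The foundation is poured: Oct 24, 1992.
Framing is complete: Oct 24, 1992 + 6 days = Oct 30, 1992.
The roof is dried-in: Oct 30, 1992 + 2 weeks = Nov 13, 1992.
The certificate of occupancy is issued: Nov 13, 1992 + 4 weeks = Dec 11, 1992.

Dec 11, 1992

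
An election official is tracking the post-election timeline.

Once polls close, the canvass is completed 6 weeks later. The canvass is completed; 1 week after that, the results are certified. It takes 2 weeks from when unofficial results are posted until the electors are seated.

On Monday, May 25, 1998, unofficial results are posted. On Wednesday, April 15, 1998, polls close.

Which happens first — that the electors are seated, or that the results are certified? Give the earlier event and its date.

The results are certified — Wednesday, June 3, 1998

Unofficial results are posted: May 25, 1998.
The electors are seated: May 25, 1998 + 2 weeks = Jun 8, 1998.
Polls close: Apr 15, 1998.
The canvass is completed: Apr 15, 1998 + 6 weeks = May 27, 1998.
The results are certified: May 27, 1998 + 1 week = Jun 3, 1998.
Comparing: the electors are seated on Jun 8, 1998 vs the results are certified on Jun 3, 1998. Earlier: the results are certified.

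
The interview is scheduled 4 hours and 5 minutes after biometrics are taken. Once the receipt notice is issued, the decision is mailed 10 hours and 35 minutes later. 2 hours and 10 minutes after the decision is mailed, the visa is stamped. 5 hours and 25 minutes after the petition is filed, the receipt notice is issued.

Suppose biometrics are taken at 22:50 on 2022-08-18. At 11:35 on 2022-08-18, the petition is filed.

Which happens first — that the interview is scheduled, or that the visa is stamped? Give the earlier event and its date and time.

Biometrics are taken: 22:50 Aug 18, 2022.
The interview is scheduled: 22:50 Aug 18, 2022 + 4h05m = 02:55 Aug 19, 2022.
The petition is filed: 11:35 Aug 18, 2022.
The receipt notice is issued: 11:35 Aug 18, 2022 + 5h25m = 17:00 Aug 18, 2022.
The decision is mailed: 17:00 Aug 18, 2022 + 10h35m = 03:35 Aug 19, 2022.
The visa is stamped: 03:35 Aug 19, 2022 + 2h10m = 05:45 Aug 19, 2022.
Comparing: the interview is scheduled at 02:55 Aug 19, 2022 vs the visa is stamped at 05:45 Aug 19, 2022. Earlier: the interview is scheduled.

The interview is scheduled — 02:55 on 2022-08-19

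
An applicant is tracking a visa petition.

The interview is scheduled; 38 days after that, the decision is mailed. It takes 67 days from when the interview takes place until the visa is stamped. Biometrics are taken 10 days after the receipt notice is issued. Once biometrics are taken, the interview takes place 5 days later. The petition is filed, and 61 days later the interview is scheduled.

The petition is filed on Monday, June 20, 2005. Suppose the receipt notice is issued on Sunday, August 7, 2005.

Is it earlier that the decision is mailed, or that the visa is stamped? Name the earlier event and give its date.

The petition is filed: Jun 20, 2005.
The interview is scheduled: Jun 20, 2005 + 61 days = Aug 20, 2005.
The decision is mailed: Aug 20, 2005 + 38 days = Sep 27, 2005.
The receipt notice is issued: Aug 7, 2005.
Biometrics are taken: Aug 7, 2005 + 10 days = Aug 17, 2005.
The interview takes place: Aug 17, 2005 + 5 days = Aug 22, 2005.
The visa is stamped: Aug 22, 2005 + 67 days = Oct 28, 2005.
Comparing: the decision is mailed on Sep 27, 2005 vs the visa is stamped on Oct 28, 2005. Earlier: the decision is mailed.

The decision is mailed — Tuesday, September 27, 2005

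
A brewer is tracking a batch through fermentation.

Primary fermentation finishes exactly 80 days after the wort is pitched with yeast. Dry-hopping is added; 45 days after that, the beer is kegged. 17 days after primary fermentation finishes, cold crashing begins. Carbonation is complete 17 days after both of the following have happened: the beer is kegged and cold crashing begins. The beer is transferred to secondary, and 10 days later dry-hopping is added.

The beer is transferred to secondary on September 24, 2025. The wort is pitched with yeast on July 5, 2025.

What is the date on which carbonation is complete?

December 5, 2025

The beer is transferred to secondary: Sep 24, 2025.
Dry-hopping is added: Sep 24, 2025 + 10 days = Oct 4, 2025.
The beer is kegged: Oct 4, 2025 + 45 days = Nov 18, 2025.
The wort is pitched with yeast: Jul 5, 2025.
Primary fermentation finishes: Jul 5, 2025 + 80 days = Sep 23, 2025.
Cold crashing begins: Sep 23, 2025 + 17 days = Oct 10, 2025.
Both prerequisites met — the beer is kegged (Nov 18, 2025), cold crashing begins (Oct 10, 2025); the later is Nov 18, 2025.
Carbonation is complete: Nov 18, 2025 + 17 days = Dec 5, 2025.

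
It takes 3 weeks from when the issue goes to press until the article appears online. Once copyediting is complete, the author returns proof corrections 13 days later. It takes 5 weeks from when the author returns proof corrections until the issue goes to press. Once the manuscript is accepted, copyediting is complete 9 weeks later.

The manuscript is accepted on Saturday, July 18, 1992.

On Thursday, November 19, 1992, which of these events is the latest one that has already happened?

The manuscript is accepted: Jul 18, 1992.
Copyediting is complete: Jul 18, 1992 + 9 weeks = Sep 19, 1992.
The author returns proof corrections: Sep 19, 1992 + 13 days = Oct 2, 1992.
The issue goes to press: Oct 2, 1992 + 5 weeks = Nov 6, 1992.
The article appears online: Nov 6, 1992 + 3 weeks = Nov 27, 1992.
Nov 19, 1992 falls between when the issue goes to press (Nov 6, 1992) and when the article appears online (Nov 27, 1992).

The issue goes to press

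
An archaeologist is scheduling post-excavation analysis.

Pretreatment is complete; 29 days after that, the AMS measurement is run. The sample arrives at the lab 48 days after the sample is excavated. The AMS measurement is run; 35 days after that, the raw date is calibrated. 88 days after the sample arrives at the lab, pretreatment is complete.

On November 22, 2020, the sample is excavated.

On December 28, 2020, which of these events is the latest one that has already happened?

The sample is excavated

The sample is excavated: Nov 22, 2020.
The sample arrives at the lab: Nov 22, 2020 + 48 days = Jan 9, 2021.
Pretreatment is complete: Jan 9, 2021 + 88 days = Apr 7, 2021.
The AMS measurement is run: Apr 7, 2021 + 29 days = May 6, 2021.
The raw date is calibrated: May 6, 2021 + 35 days = Jun 10, 2021.
Dec 28, 2020 falls between when the sample is excavated (Nov 22, 2020) and when the sample arrives at the lab (Jan 9, 2021).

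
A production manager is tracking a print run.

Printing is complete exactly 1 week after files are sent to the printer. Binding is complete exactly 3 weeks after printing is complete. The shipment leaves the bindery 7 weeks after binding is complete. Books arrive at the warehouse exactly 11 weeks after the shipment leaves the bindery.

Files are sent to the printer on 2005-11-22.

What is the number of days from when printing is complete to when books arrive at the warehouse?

Causal path: printing is complete → binding is complete → the shipment leaves the bindery → books arrive at the warehouse.
Total delay along the path: 3 + 7 + 11 weeks = 21 weeks = 147 days.

147 days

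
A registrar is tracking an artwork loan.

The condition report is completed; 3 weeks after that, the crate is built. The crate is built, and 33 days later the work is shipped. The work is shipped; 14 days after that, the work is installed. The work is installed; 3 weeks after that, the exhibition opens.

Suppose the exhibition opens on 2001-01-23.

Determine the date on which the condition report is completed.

2000-10-26

The exhibition opens: Jan 23, 2001.
The work is installed: Jan 23, 2001 − 3 weeks = Jan 2, 2001.
The work is shipped: Jan 2, 2001 − 14 days = Dec 19, 2000.
The crate is built: Dec 19, 2000 − 33 days = Nov 16, 2000.
The condition report is completed: Nov 16, 2000 − 3 weeks = Oct 26, 2000.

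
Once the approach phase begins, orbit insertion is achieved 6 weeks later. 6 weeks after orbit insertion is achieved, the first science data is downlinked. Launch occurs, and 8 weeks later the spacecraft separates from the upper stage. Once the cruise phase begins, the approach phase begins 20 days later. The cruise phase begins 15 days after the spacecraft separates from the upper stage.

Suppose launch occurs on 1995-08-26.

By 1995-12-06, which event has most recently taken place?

The approach phase begins

Launch occurs: Aug 26, 1995.
The spacecraft separates from the upper stage: Aug 26, 1995 + 8 weeks = Oct 21, 1995.
The cruise phase begins: Oct 21, 1995 + 15 days = Nov 5, 1995.
The approach phase begins: Nov 5, 1995 + 20 days = Nov 25, 1995.
Orbit insertion is achieved: Nov 25, 1995 + 6 weeks = Jan 6, 1996.
The first science data is downlinked: Jan 6, 1996 + 6 weeks = Feb 17, 1996.
Dec 6, 1995 falls between when the approach phase begins (Nov 25, 1995) and when orbit insertion is achieved (Jan 6, 1996).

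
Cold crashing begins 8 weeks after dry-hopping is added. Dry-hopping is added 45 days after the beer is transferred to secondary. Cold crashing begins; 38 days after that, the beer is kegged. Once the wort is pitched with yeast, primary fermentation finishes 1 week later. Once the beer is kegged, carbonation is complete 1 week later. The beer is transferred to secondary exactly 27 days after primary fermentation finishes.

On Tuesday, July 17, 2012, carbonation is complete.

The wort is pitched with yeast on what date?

Carbonation is complete: Jul 17, 2012.
The beer is kegged: Jul 17, 2012 − 1 week = Jul 10, 2012.
Cold crashing begins: Jul 10, 2012 − 38 days = Jun 2, 2012.
Dry-hopping is added: Jun 2, 2012 − 8 weeks = Apr 7, 2012.
The beer is transferred to secondary: Apr 7, 2012 − 45 days = Feb 22, 2012.
Primary fermentation finishes: Feb 22, 2012 − 27 days = Jan 26, 2012.
The wort is pitched with yeast: Jan 26, 2012 − 1 week = Jan 19, 2012.

Thursday, January 19, 2012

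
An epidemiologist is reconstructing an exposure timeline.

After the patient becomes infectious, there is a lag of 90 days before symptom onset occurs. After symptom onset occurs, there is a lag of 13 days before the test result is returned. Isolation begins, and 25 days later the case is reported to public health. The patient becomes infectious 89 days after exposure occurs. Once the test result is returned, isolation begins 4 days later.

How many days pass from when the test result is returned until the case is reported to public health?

Causal path: the test result is returned → isolation begins → the case is reported to public health.
Total delay along the path: 4 + 25 = 29 days.

29 days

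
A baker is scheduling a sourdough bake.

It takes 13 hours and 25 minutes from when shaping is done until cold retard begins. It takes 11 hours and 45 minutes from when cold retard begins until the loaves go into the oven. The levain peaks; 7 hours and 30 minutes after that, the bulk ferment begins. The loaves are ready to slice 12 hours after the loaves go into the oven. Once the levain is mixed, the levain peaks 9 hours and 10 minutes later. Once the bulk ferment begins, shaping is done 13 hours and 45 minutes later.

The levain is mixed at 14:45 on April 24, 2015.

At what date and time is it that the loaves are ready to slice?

10:20 on April 27, 2015

The levain is mixed: 14:45 Apr 24, 2015.
The levain peaks: 14:45 Apr 24, 2015 + 9h10m = 23:55 Apr 24, 2015.
The bulk ferment begins: 23:55 Apr 24, 2015 + 7h30m = 07:25 Apr 25, 2015.
Shaping is done: 07:25 Apr 25, 2015 + 13h45m = 21:10 Apr 25, 2015.
Cold retard begins: 21:10 Apr 25, 2015 + 13h25m = 10:35 Apr 26, 2015.
The loaves go into the oven: 10:35 Apr 26, 2015 + 11h45m = 22:20 Apr 26, 2015.
The loaves are ready to slice: 22:20 Apr 26, 2015 + 12h = 10:20 Apr 27, 2015.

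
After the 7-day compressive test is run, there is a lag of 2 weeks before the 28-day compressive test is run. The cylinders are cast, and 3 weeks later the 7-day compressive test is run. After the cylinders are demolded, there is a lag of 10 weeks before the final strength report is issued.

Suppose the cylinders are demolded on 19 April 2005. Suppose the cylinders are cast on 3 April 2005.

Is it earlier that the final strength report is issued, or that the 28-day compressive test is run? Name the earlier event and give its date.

The 28-day compressive test is run — 8 May 2005

The cylinders are demolded: Apr 19, 2005.
The final strength report is issued: Apr 19, 2005 + 10 weeks = Jun 28, 2005.
The cylinders are cast: Apr 3, 2005.
The 7-day compressive test is run: Apr 3, 2005 + 3 weeks = Apr 24, 2005.
The 28-day compressive test is run: Apr 24, 2005 + 2 weeks = May 8, 2005.
Comparing: the final strength report is issued on Jun 28, 2005 vs the 28-day compressive test is run on May 8, 2005. Earlier: the 28-day compressive test is run.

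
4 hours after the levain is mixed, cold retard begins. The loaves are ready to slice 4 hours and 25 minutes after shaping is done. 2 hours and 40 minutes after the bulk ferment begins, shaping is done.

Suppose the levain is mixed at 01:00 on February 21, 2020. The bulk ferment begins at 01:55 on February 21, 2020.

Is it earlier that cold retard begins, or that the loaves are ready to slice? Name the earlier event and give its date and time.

Cold retard begins — 05:00 on February 21, 2020

The levain is mixed: 01:00 Feb 21, 2020.
Cold retard begins: 01:00 Feb 21, 2020 + 4h = 05:00 Feb 21, 2020.
The bulk ferment begins: 01:55 Feb 21, 2020.
Shaping is done: 01:55 Feb 21, 2020 + 2h40m = 04:35 Feb 21, 2020.
The loaves are ready to slice: 04:35 Feb 21, 2020 + 4h25m = 09:00 Feb 21, 2020.
Comparing: cold retard begins at 05:00 Feb 21, 2020 vs the loaves are ready to slice at 09:00 Feb 21, 2020. Earlier: cold retard begins.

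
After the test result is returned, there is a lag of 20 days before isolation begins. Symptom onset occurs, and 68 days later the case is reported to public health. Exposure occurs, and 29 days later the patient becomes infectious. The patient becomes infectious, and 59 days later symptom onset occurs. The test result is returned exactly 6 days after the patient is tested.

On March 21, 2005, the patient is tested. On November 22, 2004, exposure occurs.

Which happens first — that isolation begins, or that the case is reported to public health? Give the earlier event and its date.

The patient is tested: Mar 21, 2005.
The test result is returned: Mar 21, 2005 + 6 days = Mar 27, 2005.
Isolation begins: Mar 27, 2005 + 20 days = Apr 16, 2005.
Exposure occurs: Nov 22, 2004.
The patient becomes infectious: Nov 22, 2004 + 29 days = Dec 21, 2004.
Symptom onset occurs: Dec 21, 2004 + 59 days = Feb 18, 2005.
The case is reported to public health: Feb 18, 2005 + 68 days = Apr 27, 2005.
Comparing: isolation begins on Apr 16, 2005 vs the case is reported to public health on Apr 27, 2005. Earlier: isolation begins.

Isolation begins — April 16, 2005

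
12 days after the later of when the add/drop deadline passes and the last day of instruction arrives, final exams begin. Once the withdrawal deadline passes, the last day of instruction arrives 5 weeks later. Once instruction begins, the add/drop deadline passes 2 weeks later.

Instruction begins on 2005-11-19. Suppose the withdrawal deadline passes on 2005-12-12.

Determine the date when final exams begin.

2006-01-28

Instruction begins: Nov 19, 2005.
The add/drop deadline passes: Nov 19, 2005 + 2 weeks = Dec 3, 2005.
The withdrawal deadline passes: Dec 12, 2005.
The last day of instruction arrives: Dec 12, 2005 + 5 weeks = Jan 16, 2006.
Both prerequisites met — the add/drop deadline passes (Dec 3, 2005), the last day of instruction arrives (Jan 16, 2006); the later is Jan 16, 2006.
Final exams begin: Jan 16, 2006 + 12 days = Jan 28, 2006.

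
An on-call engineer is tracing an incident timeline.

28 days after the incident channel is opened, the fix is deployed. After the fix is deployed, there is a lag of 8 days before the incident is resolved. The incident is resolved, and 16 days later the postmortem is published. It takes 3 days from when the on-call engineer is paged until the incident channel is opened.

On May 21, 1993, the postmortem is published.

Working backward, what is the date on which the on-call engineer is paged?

The postmortem is published: May 21, 1993.
The incident is resolved: May 21, 1993 − 16 days = May 5, 1993.
The fix is deployed: May 5, 1993 − 8 days = Apr 27, 1993.
The incident channel is opened: Apr 27, 1993 − 28 days = Mar 30, 1993.
The on-call engineer is paged: Mar 30, 1993 − 3 days = Mar 27, 1993.

March 27, 1993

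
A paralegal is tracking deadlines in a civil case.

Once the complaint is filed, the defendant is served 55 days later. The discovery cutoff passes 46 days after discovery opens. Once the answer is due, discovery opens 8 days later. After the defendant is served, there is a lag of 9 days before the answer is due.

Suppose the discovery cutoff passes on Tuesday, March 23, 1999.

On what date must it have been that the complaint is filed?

Wednesday, November 25, 1998

The discovery cutoff passes: Mar 23, 1999.
Discovery opens: Mar 23, 1999 − 46 days = Feb 5, 1999.
The answer is due: Feb 5, 1999 − 8 days = Jan 28, 1999.
The defendant is served: Jan 28, 1999 − 9 days = Jan 19, 1999.
The complaint is filed: Jan 19, 1999 − 55 days = Nov 25, 1998.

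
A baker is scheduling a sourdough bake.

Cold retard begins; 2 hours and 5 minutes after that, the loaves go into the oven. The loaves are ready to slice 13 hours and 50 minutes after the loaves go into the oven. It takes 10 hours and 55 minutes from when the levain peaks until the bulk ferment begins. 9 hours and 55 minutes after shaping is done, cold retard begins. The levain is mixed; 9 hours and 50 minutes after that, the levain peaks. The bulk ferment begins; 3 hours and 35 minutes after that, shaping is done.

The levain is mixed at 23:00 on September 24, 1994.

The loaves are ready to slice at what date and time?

01:10 on September 27, 1994

The levain is mixed: 23:00 Sep 24, 1994.
The levain peaks: 23:00 Sep 24, 1994 + 9h50m = 08:50 Sep 25, 1994.
The bulk ferment begins: 08:50 Sep 25, 1994 + 10h55m = 19:45 Sep 25, 1994.
Shaping is done: 19:45 Sep 25, 1994 + 3h35m = 23:20 Sep 25, 1994.
Cold retard begins: 23:20 Sep 25, 1994 + 9h55m = 09:15 Sep 26, 1994.
The loaves go into the oven: 09:15 Sep 26, 1994 + 2h05m = 11:20 Sep 26, 1994.
The loaves are ready to slice: 11:20 Sep 26, 1994 + 13h50m = 01:10 Sep 27, 1994.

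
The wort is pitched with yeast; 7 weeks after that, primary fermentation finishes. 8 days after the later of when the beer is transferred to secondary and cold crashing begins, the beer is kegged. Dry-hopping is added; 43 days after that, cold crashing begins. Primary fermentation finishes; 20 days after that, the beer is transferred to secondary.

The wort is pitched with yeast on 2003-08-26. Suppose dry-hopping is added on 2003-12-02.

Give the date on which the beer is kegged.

The wort is pitched with yeast: Aug 26, 2003.
Primary fermentation finishes: Aug 26, 2003 + 7 weeks = Oct 14, 2003.
The beer is transferred to secondary: Oct 14, 2003 + 20 days = Nov 3, 2003.
Dry-hopping is added: Dec 2, 2003.
Cold crashing begins: Dec 2, 2003 + 43 days = Jan 14, 2004.
Both prerequisites met — the beer is transferred to secondary (Nov 3, 2003), cold crashing begins (Jan 14, 2004); the later is Jan 14, 2004.
The beer is kegged: Jan 14, 2004 + 8 days = Jan 22, 2004.

2004-01-22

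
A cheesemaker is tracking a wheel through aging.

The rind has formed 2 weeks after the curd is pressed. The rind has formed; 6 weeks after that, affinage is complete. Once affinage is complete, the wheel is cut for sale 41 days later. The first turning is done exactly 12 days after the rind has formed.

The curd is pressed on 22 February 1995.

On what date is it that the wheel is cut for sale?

30 May 1995

The curd is pressed: Feb 22, 1995.
The rind has formed: Feb 22, 1995 + 2 weeks = Mar 8, 1995.
Affinage is complete: Mar 8, 1995 + 6 weeks = Apr 19, 1995.
The wheel is cut for sale: Apr 19, 1995 + 41 days = May 30, 1995.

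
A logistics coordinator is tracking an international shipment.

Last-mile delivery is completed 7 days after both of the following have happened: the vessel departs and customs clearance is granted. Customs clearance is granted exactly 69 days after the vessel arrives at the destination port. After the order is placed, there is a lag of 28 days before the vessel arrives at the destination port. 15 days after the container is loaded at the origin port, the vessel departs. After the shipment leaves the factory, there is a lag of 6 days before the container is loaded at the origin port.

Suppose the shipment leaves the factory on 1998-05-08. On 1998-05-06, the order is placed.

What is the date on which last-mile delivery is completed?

The shipment leaves the factory: May 8, 1998.
The container is loaded at the origin port: May 8, 1998 + 6 days = May 14, 1998.
The vessel departs: May 14, 1998 + 15 days = May 29, 1998.
The order is placed: May 6, 1998.
The vessel arrives at the destination port: May 6, 1998 + 28 days = Jun 3, 1998.
Customs clearance is granted: Jun 3, 1998 + 69 days = Aug 11, 1998.
Both prerequisites met — the vessel departs (May 29, 1998), customs clearance is granted (Aug 11, 1998); the later is Aug 11, 1998.
Last-mile delivery is completed: Aug 11, 1998 + 7 days = Aug 18, 1998.

1998-08-18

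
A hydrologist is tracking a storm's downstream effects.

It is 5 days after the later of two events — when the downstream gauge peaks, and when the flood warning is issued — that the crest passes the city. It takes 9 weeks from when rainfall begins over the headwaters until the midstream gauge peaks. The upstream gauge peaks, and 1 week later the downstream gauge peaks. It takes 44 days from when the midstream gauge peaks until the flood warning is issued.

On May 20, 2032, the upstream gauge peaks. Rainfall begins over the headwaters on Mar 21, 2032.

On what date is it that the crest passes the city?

The upstream gauge peaks: May 20, 2032.
The downstream gauge peaks: May 20, 2032 + 1 week = May 27, 2032.
Rainfall begins over the headwaters: Mar 21, 2032.
The midstream gauge peaks: Mar 21, 2032 + 9 weeks = May 23, 2032.
The flood warning is issued: May 23, 2032 + 44 days = Jul 6, 2032.
Both prerequisites met — the downstream gauge peaks (May 27, 2032), the flood warning is issued (Jul 6, 2032); the later is Jul 6, 2032.
The crest passes the city: Jul 6, 2032 + 5 days = Jul 11, 2032.

Jul 11, 2032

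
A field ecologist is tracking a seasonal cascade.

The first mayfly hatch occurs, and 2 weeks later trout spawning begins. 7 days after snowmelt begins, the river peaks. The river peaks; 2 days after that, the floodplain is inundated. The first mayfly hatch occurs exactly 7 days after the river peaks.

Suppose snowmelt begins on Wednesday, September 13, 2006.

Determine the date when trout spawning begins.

Wednesday, October 11, 2006

Snowmelt begins: Sep 13, 2006.
The river peaks: Sep 13, 2006 + 7 days = Sep 20, 2006.
The first mayfly hatch occurs: Sep 20, 2006 + 7 days = Sep 27, 2006.
Trout spawning begins: Sep 27, 2006 + 2 weeks = Oct 11, 2006.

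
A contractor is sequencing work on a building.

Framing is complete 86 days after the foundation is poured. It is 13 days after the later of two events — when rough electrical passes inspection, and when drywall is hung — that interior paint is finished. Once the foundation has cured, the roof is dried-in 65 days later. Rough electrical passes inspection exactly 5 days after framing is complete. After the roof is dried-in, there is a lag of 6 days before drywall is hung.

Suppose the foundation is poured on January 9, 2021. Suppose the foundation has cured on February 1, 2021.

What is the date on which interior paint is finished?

April 26, 2021

The foundation is poured: Jan 9, 2021.
Framing is complete: Jan 9, 2021 + 86 days = Apr 5, 2021.
Rough electrical passes inspection: Apr 5, 2021 + 5 days = Apr 10, 2021.
The foundation has cured: Feb 1, 2021.
The roof is dried-in: Feb 1, 2021 + 65 days = Apr 7, 2021.
Drywall is hung: Apr 7, 2021 + 6 days = Apr 13, 2021.
Both prerequisites met — rough electrical passes inspection (Apr 10, 2021), drywall is hung (Apr 13, 2021); the later is Apr 13, 2021.
Interior paint is finished: Apr 13, 2021 + 13 days = Apr 26, 2021.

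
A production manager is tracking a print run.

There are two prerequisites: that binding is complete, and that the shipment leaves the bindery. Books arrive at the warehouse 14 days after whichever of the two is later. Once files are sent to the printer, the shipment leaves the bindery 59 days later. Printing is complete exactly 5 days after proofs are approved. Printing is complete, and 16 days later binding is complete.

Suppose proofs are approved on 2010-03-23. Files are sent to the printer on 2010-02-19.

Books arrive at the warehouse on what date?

2010-05-03

Proofs are approved: Mar 23, 2010.
Printing is complete: Mar 23, 2010 + 5 days = Mar 28, 2010.
Binding is complete: Mar 28, 2010 + 16 days = Apr 13, 2010.
Files are sent to the printer: Feb 19, 2010.
The shipment leaves the bindery: Feb 19, 2010 + 59 days = Apr 19, 2010.
Both prerequisites met — binding is complete (Apr 13, 2010), the shipment leaves the bindery (Apr 19, 2010); the later is Apr 19, 2010.
Books arrive at the warehouse: Apr 19, 2010 + 14 days = May 3, 2010.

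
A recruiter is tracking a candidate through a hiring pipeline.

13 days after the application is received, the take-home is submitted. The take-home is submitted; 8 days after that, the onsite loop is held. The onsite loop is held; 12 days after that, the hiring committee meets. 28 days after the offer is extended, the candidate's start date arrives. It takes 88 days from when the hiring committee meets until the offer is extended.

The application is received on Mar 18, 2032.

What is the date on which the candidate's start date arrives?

Aug 14, 2032

The application is received: Mar 18, 2032.
The take-home is submitted: Mar 18, 2032 + 13 days = Mar 31, 2032.
The onsite loop is held: Mar 31, 2032 + 8 days = Apr 8, 2032.
The hiring committee meets: Apr 8, 2032 + 12 days = Apr 20, 2032.
The offer is extended: Apr 20, 2032 + 88 days = Jul 17, 2032.
The candidate's start date arrives: Jul 17, 2032 + 28 days = Aug 14, 2032.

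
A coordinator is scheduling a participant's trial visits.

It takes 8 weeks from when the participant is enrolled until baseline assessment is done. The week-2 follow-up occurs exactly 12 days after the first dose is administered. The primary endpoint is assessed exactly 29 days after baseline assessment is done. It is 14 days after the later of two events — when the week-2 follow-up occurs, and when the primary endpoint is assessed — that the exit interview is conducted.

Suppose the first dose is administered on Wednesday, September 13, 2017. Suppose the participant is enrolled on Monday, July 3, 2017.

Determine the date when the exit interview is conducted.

The first dose is administered: Sep 13, 2017.
The week-2 follow-up occurs: Sep 13, 2017 + 12 days = Sep 25, 2017.
The participant is enrolled: Jul 3, 2017.
Baseline assessment is done: Jul 3, 2017 + 8 weeks = Aug 28, 2017.
The primary endpoint is assessed: Aug 28, 2017 + 29 days = Sep 26, 2017.
Both prerequisites met — the week-2 follow-up occurs (Sep 25, 2017), the primary endpoint is assessed (Sep 26, 2017); the later is Sep 26, 2017.
The exit interview is conducted: Sep 26, 2017 + 14 days = Oct 10, 2017.

Tuesday, October 10, 2017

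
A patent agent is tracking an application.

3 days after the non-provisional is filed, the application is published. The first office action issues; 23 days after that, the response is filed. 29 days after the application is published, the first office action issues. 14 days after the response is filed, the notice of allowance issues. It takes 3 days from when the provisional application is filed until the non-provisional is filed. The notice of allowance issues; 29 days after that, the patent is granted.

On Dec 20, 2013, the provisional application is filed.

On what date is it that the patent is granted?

The provisional application is filed: Dec 20, 2013.
The non-provisional is filed: Dec 20, 2013 + 3 days = Dec 23, 2013.
The application is published: Dec 23, 2013 + 3 days = Dec 26, 2013.
The first office action issues: Dec 26, 2013 + 29 days = Jan 24, 2014.
The response is filed: Jan 24, 2014 + 23 days = Feb 16, 2014.
The notice of allowance issues: Feb 16, 2014 + 14 days = Mar 2, 2014.
The patent is granted: Mar 2, 2014 + 29 days = Mar 31, 2014.

Mar 31, 2014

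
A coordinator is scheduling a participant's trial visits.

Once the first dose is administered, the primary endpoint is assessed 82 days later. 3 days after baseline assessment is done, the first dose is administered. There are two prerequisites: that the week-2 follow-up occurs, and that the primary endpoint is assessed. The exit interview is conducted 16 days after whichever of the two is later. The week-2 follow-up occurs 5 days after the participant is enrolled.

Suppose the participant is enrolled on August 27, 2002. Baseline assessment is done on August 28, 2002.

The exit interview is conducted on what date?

The participant is enrolled: Aug 27, 2002.
The week-2 follow-up occurs: Aug 27, 2002 + 5 days = Sep 1, 2002.
Baseline assessment is done: Aug 28, 2002.
The first dose is administered: Aug 28, 2002 + 3 days = Aug 31, 2002.
The primary endpoint is assessed: Aug 31, 2002 + 82 days = Nov 21, 2002.
Both prerequisites met — the week-2 follow-up occurs (Sep 1, 2002), the primary endpoint is assessed (Nov 21, 2002); the later is Nov 21, 2002.
The exit interview is conducted: Nov 21, 2002 + 16 days = Dec 7, 2002.

December 7, 2002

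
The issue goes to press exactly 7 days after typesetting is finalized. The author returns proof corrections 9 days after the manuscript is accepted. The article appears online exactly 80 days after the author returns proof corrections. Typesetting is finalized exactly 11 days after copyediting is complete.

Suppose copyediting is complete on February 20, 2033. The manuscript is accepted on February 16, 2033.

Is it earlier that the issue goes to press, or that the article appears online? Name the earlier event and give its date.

Copyediting is complete: Feb 20, 2033.
Typesetting is finalized: Feb 20, 2033 + 11 days = Mar 3, 2033.
The issue goes to press: Mar 3, 2033 + 7 days = Mar 10, 2033.
The manuscript is accepted: Feb 16, 2033.
The author returns proof corrections: Feb 16, 2033 + 9 days = Feb 25, 2033.
The article appears online: Feb 25, 2033 + 80 days = May 16, 2033.
Comparing: the issue goes to press on Mar 10, 2033 vs the article appears online on May 16, 2033. Earlier: the issue goes to press.

The issue goes to press — March 10, 2033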